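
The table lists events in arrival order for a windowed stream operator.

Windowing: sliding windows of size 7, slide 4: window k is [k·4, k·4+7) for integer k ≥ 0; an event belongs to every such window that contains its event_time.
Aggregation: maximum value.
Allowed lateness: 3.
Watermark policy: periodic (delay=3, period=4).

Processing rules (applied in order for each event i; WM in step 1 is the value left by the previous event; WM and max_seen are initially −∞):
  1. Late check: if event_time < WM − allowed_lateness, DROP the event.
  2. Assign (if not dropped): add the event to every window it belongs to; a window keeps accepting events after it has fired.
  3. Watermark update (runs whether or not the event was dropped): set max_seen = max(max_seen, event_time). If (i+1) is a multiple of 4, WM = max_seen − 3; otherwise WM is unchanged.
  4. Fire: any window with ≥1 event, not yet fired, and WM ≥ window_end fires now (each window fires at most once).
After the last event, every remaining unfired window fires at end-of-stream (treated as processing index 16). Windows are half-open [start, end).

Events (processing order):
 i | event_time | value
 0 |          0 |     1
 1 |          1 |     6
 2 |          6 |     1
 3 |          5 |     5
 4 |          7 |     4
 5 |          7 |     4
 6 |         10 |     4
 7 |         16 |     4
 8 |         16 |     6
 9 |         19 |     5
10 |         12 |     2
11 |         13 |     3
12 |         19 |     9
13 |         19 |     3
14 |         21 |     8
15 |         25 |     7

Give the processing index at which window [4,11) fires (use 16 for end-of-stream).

i=0 t=0 v=1: → [0,7); WM=−∞
i=1 t=1 v=6: → [0,7); WM=−∞
i=2 t=6 v=1: → [4,11),[0,7); WM=−∞
i=3 t=5 v=5: → [4,11),[0,7); WM=3
i=4 t=7 v=4: → [4,11); WM=3
i=5 t=7 v=4: → [4,11); WM=3
i=6 t=10 v=4: → [8,15),[4,11); WM=3
i=7 t=16 v=4: → [16,23),[12,19); WM=13; [0,7) fires=6 [4,11) fires=5
i=8 t=16 v=6: → [16,23),[12,19); WM=13
i=9 t=19 v=5: → [16,23); WM=13
i=10 t=12 v=2: → [12,19),[8,15); WM=13
i=11 t=13 v=3: → [12,19),[8,15); WM=16; [8,15) fires=4
i=12 t=19 v=9: → [16,23); WM=16
i=13 t=19 v=3: → [16,23); WM=16
i=14 t=21 v=8: → [20,27),[16,23); WM=16
i=15 t=25 v=7: → [24,31),[20,27); WM=22; [12,19) fires=6

7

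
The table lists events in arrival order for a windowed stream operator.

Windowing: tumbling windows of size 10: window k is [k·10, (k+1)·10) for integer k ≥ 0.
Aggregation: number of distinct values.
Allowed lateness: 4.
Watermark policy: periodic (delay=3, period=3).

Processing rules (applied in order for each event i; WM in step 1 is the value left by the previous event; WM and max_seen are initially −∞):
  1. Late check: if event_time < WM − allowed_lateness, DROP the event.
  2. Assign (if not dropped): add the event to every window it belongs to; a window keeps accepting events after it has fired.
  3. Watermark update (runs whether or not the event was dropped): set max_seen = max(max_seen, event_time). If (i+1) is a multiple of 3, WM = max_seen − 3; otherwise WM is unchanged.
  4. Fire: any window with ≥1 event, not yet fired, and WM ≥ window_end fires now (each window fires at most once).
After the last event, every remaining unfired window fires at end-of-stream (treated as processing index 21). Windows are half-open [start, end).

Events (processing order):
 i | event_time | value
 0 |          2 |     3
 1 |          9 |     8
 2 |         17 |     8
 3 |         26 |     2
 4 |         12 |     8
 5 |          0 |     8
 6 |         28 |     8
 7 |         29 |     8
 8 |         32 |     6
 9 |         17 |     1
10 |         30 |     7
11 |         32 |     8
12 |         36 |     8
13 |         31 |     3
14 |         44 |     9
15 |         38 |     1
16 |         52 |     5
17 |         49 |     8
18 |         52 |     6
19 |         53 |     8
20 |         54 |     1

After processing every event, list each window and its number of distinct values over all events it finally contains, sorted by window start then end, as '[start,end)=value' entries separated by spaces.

i=0 t=2 v=3: → [0,10); WM=−∞
i=1 t=9 v=8: → [0,10); WM=−∞
i=2 t=17 v=8: → [10,20); WM=14; [0,10) fires=2
i=3 t=26 v=2: → [20,30); WM=14
i=4 t=12 v=8: → [10,20); WM=14
i=5 t=0 v=8: DROP (t<14-4); WM=23; [10,20) fires=1
i=6 t=28 v=8: → [20,30); WM=23
i=7 t=29 v=8: → [20,30); WM=23
i=8 t=32 v=6: → [30,40); WM=29
i=9 t=17 v=1: DROP (t<29-4); WM=29
i=10 t=30 v=7: → [30,40); WM=29
i=11 t=32 v=8: → [30,40); WM=29
i=12 t=36 v=8: → [30,40); WM=29
i=13 t=31 v=3: → [30,40); WM=29
i=14 t=44 v=9: → [40,50); WM=41; [20,30) fires=2 [30,40) fires=4
i=15 t=38 v=1: → [30,40); WM=41
i=16 t=52 v=5: → [50,60); WM=41
i=17 t=49 v=8: → [40,50); WM=49
i=18 t=52 v=6: → [50,60); WM=49
i=19 t=53 v=8: → [50,60); WM=49
i=20 t=54 v=1: → [50,60); WM=51; [40,50) fires=2

[0,10)=2 [10,20)=1 [20,30)=2 [30,40)=5 [40,50)=2 [50,60)=4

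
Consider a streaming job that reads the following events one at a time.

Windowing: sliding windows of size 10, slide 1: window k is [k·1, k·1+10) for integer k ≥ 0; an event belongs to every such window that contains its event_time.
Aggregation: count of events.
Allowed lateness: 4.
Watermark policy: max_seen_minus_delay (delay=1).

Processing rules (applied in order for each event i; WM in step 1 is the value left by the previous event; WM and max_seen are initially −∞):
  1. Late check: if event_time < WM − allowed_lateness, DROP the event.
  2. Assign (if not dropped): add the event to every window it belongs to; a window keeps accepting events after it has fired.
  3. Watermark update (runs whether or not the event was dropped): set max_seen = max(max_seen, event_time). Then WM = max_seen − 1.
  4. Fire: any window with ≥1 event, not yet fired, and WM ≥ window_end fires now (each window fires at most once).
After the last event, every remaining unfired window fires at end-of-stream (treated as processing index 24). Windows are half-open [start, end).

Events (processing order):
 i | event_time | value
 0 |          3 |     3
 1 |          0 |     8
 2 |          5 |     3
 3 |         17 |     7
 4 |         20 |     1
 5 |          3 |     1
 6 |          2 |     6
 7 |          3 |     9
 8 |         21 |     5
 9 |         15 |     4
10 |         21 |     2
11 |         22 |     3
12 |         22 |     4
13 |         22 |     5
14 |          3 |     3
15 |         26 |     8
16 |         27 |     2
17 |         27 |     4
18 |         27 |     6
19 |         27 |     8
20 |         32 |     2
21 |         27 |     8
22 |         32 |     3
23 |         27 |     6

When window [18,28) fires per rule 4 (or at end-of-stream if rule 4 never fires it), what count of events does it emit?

i=0 t=3 v=3: → [3,13),[2,12),[1,11),[0,10); WM=2
i=1 t=0 v=8: → [0,10); WM=2
i=2 t=5 v=3: → [5,15),[4,14),[3,13),[2,12),[1,11),[0,10); WM=4
i=3 t=17 v=7: → [17,27),[16,26),[15,25),[14,24),[13,23),[12,22),[11,21),[10,20),[9,19),[8,18); WM=16; [0,10) fires=3 [1,11) fires=2 [2,12) fires=2 [3,13) fires=2 [4,14) fires=1 [5,15) fires=1
i=4 t=20 v=1: → [20,30),[19,29),[18,28),[17,27),[16,26),[15,25),[14,24),[13,23),[12,22),[11,21); WM=19; [8,18) fires=1 [9,19) fires=1
i=5 t=3 v=1: DROP (t<19-4); WM=19
i=6 t=2 v=6: DROP (t<19-4); WM=19
i=7 t=3 v=9: DROP (t<19-4); WM=19
i=8 t=21 v=5: → [21,31),[20,30),[19,29),[18,28),[17,27),[16,26),[15,25),[14,24),[13,23),[12,22); WM=20; [10,20) fires=1
i=9 t=15 v=4: DROP (t<20-4); WM=20
i=10 t=21 v=2: → [21,31),[20,30),[19,29),[18,28),[17,27),[16,26),[15,25),[14,24),[13,23),[12,22); WM=20
i=11 t=22 v=3: → [22,32),[21,31),[20,30),[19,29),[18,28),[17,27),[16,26),[15,25),[14,24),[13,23); WM=21; [11,21) fires=2
i=12 t=22 v=4: → [22,32),[21,31),[20,30),[19,29),[18,28),[17,27),[16,26),[15,25),[14,24),[13,23); WM=21
i=13 t=22 v=5: → [22,32),[21,31),[20,30),[19,29),[18,28),[17,27),[16,26),[15,25),[14,24),[13,23); WM=21
i=14 t=3 v=3: DROP (t<21-4); WM=21
i=15 t=26 v=8: → [26,36),[25,35),[24,34),[23,33),[22,32),[21,31),[20,30),[19,29),[18,28),[17,27); WM=25; [12,22) fires=4 [13,23) fires=7 [14,24) fires=7 [15,25) fires=7
i=16 t=27 v=2: → [27,37),[26,36),[25,35),[24,34),[23,33),[22,32),[21,31),[20,30),[19,29),[18,28); WM=26; [16,26) fires=7
i=17 t=27 v=4: → [27,37),[26,36),[25,35),[24,34),[23,33),[22,32),[21,31),[20,30),[19,29),[18,28); WM=26
i=18 t=27 v=6: → [27,37),[26,36),[25,35),[24,34),[23,33),[22,32),[21,31),[20,30),[19,29),[18,28); WM=26
i=19 t=27 v=8: → [27,37),[26,36),[25,35),[24,34),[23,33),[22,32),[21,31),[20,30),[19,29),[18,28); WM=26
i=20 t=32 v=2: → [32,42),[31,41),[30,40),[29,39),[28,38),[27,37),[26,36),[25,35),[24,34),[23,33); WM=31; [17,27) fires=8 [18,28) fires=11 [19,29) fires=11 [20,30) fires=11 [21,31) fires=10
i=21 t=27 v=8: → [27,37),[26,36),[25,35),[24,34),[23,33),[22,32),[21,31),[20,30),[19,29),[18,28); WM=31
i=22 t=32 v=3: → [32,42),[31,41),[30,40),[29,39),[28,38),[27,37),[26,36),[25,35),[24,34),[23,33); WM=31
i=23 t=27 v=6: → [27,37),[26,36),[25,35),[24,34),[23,33),[22,32),[21,31),[20,30),[19,29),[18,28); WM=31

11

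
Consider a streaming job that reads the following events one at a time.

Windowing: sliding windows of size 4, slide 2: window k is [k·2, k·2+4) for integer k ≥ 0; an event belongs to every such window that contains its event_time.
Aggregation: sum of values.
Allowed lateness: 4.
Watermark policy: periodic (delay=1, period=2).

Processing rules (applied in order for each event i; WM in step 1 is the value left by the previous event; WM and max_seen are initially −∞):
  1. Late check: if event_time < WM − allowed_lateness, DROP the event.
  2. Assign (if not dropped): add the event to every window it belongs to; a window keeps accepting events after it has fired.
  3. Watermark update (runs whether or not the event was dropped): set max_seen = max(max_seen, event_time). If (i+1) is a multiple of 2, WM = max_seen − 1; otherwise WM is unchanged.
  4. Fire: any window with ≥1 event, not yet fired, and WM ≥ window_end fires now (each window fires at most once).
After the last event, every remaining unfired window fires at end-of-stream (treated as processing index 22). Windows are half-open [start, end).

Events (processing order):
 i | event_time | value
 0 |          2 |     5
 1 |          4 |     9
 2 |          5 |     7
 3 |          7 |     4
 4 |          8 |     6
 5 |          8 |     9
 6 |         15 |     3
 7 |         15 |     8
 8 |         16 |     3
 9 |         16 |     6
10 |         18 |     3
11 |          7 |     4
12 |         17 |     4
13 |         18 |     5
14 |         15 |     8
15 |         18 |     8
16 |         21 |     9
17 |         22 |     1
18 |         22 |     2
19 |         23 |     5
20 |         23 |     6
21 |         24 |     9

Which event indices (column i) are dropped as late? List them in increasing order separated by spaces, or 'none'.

i=0 t=2 v=5: → [2,6),[0,4); WM=−∞
i=1 t=4 v=9: → [4,8),[2,6); WM=3
i=2 t=5 v=7: → [4,8),[2,6); WM=3
i=3 t=7 v=4: → [6,10),[4,8); WM=6; [0,4) fires=5 [2,6) fires=21
i=4 t=8 v=6: → [8,12),[6,10); WM=6
i=5 t=8 v=9: → [8,12),[6,10); WM=7
i=6 t=15 v=3: → [14,18),[12,16); WM=7
i=7 t=15 v=8: → [14,18),[12,16); WM=14; [4,8) fires=20 [6,10) fires=19 [8,12) fires=15
i=8 t=16 v=3: → [16,20),[14,18); WM=14
i=9 t=16 v=6: → [16,20),[14,18); WM=15
i=10 t=18 v=3: → [18,22),[16,20); WM=15
i=11 t=7 v=4: DROP (t<15-4); WM=17; [12,16) fires=11
i=12 t=17 v=4: → [16,20),[14,18); WM=17
i=13 t=18 v=5: → [18,22),[16,20); WM=17
i=14 t=15 v=8: → [14,18),[12,16); WM=17
i=15 t=18 v=8: → [18,22),[16,20); WM=17
i=16 t=21 v=9: → [20,24),[18,22); WM=17
i=17 t=22 v=1: → [22,26),[20,24); WM=21; [14,18) fires=32 [16,20) fires=29
i=18 t=22 v=2: → [22,26),[20,24); WM=21
i=19 t=23 v=5: → [22,26),[20,24); WM=22; [18,22) fires=25
i=20 t=23 v=6: → [22,26),[20,24); WM=22
i=21 t=24 v=9: → [24,28),[22,26); WM=23

11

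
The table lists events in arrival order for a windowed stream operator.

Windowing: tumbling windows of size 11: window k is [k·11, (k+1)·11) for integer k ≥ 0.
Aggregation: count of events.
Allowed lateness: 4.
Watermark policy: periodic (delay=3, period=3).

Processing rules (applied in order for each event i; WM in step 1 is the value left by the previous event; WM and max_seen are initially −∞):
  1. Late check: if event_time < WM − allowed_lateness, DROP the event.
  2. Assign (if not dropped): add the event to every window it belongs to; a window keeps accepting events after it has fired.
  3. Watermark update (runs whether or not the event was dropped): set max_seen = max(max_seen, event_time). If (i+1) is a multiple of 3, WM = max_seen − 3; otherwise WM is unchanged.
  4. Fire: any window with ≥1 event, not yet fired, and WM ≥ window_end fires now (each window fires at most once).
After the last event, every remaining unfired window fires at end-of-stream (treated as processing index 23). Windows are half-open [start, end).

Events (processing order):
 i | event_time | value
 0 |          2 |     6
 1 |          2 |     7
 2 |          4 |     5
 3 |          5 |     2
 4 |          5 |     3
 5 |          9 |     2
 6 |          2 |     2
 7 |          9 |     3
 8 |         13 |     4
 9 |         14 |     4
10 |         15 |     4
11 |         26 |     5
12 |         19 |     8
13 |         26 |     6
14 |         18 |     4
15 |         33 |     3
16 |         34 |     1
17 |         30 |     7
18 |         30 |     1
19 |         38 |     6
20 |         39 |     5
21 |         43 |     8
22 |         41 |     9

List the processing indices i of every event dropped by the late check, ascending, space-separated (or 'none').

i=0 t=2 v=6: → [0,11); WM=−∞
i=1 t=2 v=7: → [0,11); WM=−∞
i=2 t=4 v=5: → [0,11); WM=1
i=3 t=5 v=2: → [0,11); WM=1
i=4 t=5 v=3: → [0,11); WM=1
i=5 t=9 v=2: → [0,11); WM=6
i=6 t=2 v=2: → [0,11); WM=6
i=7 t=9 v=3: → [0,11); WM=6
i=8 t=13 v=4: → [11,22); WM=10
i=9 t=14 v=4: → [11,22); WM=10
i=10 t=15 v=4: → [11,22); WM=10
i=11 t=26 v=5: → [22,33); WM=23; [0,11) fires=8 [11,22) fires=3
i=12 t=19 v=8: → [11,22); WM=23
i=13 t=26 v=6: → [22,33); WM=23
i=14 t=18 v=4: DROP (t<23-4); WM=23
i=15 t=33 v=3: → [33,44); WM=23
i=16 t=34 v=1: → [33,44); WM=23
i=17 t=30 v=7: → [22,33); WM=31
i=18 t=30 v=1: → [22,33); WM=31
i=19 t=38 v=6: → [33,44); WM=31
i=20 t=39 v=5: → [33,44); WM=36; [22,33) fires=4
i=21 t=43 v=8: → [33,44); WM=36
i=22 t=41 v=9: → [33,44); WM=36

14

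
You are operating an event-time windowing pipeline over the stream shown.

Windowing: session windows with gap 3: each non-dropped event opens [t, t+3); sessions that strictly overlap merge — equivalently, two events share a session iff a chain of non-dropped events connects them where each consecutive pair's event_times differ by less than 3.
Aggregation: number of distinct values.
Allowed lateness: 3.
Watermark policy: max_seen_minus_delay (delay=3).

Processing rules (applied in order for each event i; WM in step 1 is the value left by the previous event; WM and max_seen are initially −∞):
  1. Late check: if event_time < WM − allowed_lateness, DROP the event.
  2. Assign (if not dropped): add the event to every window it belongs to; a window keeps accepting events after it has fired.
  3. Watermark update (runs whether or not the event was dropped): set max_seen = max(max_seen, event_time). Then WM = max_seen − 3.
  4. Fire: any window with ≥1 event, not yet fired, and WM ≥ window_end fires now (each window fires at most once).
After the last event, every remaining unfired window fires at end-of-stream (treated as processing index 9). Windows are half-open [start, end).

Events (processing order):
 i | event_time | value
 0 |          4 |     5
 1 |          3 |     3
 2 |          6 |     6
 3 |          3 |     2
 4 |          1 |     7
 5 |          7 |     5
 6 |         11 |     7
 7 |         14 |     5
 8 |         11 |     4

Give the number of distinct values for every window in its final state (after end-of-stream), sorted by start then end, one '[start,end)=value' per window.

[1,10)=5 [11,14)=2 [14,17)=1

i=0 t=4 v=5: → [4,7); WM=1
i=1 t=3 v=3: → [3,7); WM=1
i=2 t=6 v=6: → [3,9); WM=3
i=3 t=3 v=2: → [3,9); WM=3
i=4 t=1 v=7: → [1,9); WM=3
i=5 t=7 v=5: → [1,10); WM=4
i=6 t=11 v=7: → [11,14); WM=8
i=7 t=14 v=5: → [14,17); WM=11
i=8 t=11 v=4: → [11,14); WM=11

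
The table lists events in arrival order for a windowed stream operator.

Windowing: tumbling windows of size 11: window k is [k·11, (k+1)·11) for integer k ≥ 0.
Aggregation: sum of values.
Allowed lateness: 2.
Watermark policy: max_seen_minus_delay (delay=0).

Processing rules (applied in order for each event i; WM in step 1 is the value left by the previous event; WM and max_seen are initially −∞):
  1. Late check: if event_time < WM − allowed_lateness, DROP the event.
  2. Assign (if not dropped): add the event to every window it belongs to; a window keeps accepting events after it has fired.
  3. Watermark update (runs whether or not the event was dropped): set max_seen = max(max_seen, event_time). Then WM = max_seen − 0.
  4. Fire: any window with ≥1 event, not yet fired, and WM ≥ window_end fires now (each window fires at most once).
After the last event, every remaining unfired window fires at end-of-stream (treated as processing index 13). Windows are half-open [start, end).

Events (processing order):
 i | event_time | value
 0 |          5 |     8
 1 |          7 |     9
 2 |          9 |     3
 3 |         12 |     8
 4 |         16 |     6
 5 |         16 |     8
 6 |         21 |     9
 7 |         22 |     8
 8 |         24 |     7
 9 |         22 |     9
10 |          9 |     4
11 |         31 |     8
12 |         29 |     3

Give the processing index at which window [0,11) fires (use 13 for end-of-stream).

3

i=0 t=5 v=8: → [0,11); WM=5
i=1 t=7 v=9: → [0,11); WM=7
i=2 t=9 v=3: → [0,11); WM=9
i=3 t=12 v=8: → [11,22); WM=12; [0,11) fires=20
i=4 t=16 v=6: → [11,22); WM=16
i=5 t=16 v=8: → [11,22); WM=16
i=6 t=21 v=9: → [11,22); WM=21
i=7 t=22 v=8: → [22,33); WM=22; [11,22) fires=31
i=8 t=24 v=7: → [22,33); WM=24
i=9 t=22 v=9: → [22,33); WM=24
i=10 t=9 v=4: DROP (t<24-2); WM=24
i=11 t=31 v=8: → [22,33); WM=31
i=12 t=29 v=3: → [22,33); WM=31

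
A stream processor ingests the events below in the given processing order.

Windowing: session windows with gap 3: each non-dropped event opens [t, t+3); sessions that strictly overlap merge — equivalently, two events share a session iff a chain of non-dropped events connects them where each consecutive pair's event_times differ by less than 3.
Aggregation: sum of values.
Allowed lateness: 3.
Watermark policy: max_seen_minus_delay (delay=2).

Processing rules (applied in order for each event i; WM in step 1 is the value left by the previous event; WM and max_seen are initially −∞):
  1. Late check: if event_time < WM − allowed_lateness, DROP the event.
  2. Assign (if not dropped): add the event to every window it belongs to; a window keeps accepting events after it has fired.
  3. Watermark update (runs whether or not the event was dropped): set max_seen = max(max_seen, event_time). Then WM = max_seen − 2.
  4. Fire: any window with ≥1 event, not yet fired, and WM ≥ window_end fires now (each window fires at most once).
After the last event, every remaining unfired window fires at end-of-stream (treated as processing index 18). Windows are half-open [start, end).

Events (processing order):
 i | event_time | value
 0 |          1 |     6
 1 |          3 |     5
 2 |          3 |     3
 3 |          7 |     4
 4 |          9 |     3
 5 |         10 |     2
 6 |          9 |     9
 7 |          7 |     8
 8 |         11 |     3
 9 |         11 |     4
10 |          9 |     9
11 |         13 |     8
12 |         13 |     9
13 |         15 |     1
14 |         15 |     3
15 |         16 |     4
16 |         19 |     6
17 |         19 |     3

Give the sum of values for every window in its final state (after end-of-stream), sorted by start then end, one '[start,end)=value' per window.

i=0 t=1 v=6: → [1,4); WM=-1
i=1 t=3 v=5: → [1,6); WM=1
i=2 t=3 v=3: → [1,6); WM=1
i=3 t=7 v=4: → [7,10); WM=5
i=4 t=9 v=3: → [7,12); WM=7
i=5 t=10 v=2: → [7,13); WM=8
i=6 t=9 v=9: → [7,13); WM=8
i=7 t=7 v=8: → [7,13); WM=8
i=8 t=11 v=3: → [7,14); WM=9
i=9 t=11 v=4: → [7,14); WM=9
i=10 t=9 v=9: → [7,14); WM=9
i=11 t=13 v=8: → [7,16); WM=11
i=12 t=13 v=9: → [7,16); WM=11
i=13 t=15 v=1: → [7,18); WM=13
i=14 t=15 v=3: → [7,18); WM=13
i=15 t=16 v=4: → [7,19); WM=14
i=16 t=19 v=6: → [19,22); WM=17
i=17 t=19 v=3: → [19,22); WM=17

[1,6)=14 [7,19)=67 [19,22)=9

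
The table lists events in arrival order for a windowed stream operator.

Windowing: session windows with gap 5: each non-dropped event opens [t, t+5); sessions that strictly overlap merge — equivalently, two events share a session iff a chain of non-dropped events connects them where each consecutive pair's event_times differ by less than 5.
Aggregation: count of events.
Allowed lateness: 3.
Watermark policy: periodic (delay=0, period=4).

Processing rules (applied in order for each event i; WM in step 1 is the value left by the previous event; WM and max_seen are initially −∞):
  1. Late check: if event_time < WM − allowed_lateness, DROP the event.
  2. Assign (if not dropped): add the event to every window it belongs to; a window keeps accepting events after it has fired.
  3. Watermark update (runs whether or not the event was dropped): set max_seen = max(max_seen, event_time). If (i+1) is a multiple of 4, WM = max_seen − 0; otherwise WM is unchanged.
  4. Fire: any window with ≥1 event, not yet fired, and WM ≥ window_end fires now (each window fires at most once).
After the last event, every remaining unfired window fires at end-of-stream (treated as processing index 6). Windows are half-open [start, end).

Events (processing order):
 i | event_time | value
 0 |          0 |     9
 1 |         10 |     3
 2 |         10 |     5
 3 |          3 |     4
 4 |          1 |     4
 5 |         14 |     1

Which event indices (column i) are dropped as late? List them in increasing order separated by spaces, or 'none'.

i=0 t=0 v=9: → [0,5); WM=−∞
i=1 t=10 v=3: → [10,15); WM=−∞
i=2 t=10 v=5: → [10,15); WM=−∞
i=3 t=3 v=4: → [0,8); WM=10
i=4 t=1 v=4: DROP (t<10-3); WM=10
i=5 t=14 v=1: → [10,19); WM=10

4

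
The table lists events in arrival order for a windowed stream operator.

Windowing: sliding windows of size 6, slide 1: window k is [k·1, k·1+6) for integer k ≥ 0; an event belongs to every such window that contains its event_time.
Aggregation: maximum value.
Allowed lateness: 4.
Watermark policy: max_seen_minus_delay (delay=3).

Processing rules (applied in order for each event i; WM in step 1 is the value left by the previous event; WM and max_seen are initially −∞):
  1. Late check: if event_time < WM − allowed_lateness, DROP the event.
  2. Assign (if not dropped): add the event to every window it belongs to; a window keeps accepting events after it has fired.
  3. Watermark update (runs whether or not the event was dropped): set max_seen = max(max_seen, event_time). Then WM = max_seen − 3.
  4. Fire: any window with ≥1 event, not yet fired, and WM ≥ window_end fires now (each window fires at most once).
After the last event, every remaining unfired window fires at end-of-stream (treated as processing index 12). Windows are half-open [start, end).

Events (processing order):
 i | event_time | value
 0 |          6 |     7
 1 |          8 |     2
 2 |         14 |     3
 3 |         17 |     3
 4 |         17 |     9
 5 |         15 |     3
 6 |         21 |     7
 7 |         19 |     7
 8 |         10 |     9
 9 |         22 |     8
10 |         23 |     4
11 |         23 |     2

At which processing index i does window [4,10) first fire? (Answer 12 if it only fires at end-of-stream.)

i=0 t=6 v=7: → [6,12),[5,11),[4,10),[3,9),[2,8),[1,7); WM=3
i=1 t=8 v=2: → [8,14),[7,13),[6,12),[5,11),[4,10),[3,9); WM=5
i=2 t=14 v=3: → [14,20),[13,19),[12,18),[11,17),[10,16),[9,15); WM=11; [1,7) fires=7 [2,8) fires=7 [3,9) fires=7 [4,10) fires=7 [5,11) fires=7
i=3 t=17 v=3: → [17,23),[16,22),[15,21),[14,20),[13,19),[12,18); WM=14; [6,12) fires=7 [7,13) fires=2 [8,14) fires=2
i=4 t=17 v=9: → [17,23),[16,22),[15,21),[14,20),[13,19),[12,18); WM=14
i=5 t=15 v=3: → [15,21),[14,20),[13,19),[12,18),[11,17),[10,16); WM=14
i=6 t=21 v=7: → [21,27),[20,26),[19,25),[18,24),[17,23),[16,22); WM=18; [9,15) fires=3 [10,16) fires=3 [11,17) fires=3 [12,18) fires=9
i=7 t=19 v=7: → [19,25),[18,24),[17,23),[16,22),[15,21),[14,20); WM=18
i=8 t=10 v=9: DROP (t<18-4); WM=18
i=9 t=22 v=8: → [22,28),[21,27),[20,26),[19,25),[18,24),[17,23); WM=19; [13,19) fires=9
i=10 t=23 v=4: → [23,29),[22,28),[21,27),[20,26),[19,25),[18,24); WM=20; [14,20) fires=9
i=11 t=23 v=2: → [23,29),[22,28),[21,27),[20,26),[19,25),[18,24); WM=20

2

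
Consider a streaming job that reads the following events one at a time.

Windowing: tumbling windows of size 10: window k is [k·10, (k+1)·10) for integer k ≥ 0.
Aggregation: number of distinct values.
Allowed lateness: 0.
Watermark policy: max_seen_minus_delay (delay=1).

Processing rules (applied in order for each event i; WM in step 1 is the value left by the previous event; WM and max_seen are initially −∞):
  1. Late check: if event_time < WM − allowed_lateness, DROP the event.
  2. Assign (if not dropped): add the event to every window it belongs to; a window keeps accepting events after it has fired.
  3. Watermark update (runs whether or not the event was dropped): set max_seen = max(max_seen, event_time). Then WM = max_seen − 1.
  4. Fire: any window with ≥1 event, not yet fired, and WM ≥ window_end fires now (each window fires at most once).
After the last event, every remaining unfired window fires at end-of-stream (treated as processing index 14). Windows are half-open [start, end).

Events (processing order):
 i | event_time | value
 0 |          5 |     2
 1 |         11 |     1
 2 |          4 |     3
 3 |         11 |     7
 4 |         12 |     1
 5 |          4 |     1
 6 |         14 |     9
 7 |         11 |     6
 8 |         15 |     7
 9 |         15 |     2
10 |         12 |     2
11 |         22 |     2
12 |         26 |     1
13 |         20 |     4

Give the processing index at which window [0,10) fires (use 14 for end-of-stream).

i=0 t=5 v=2: → [0,10); WM=4
i=1 t=11 v=1: → [10,20); WM=10; [0,10) fires=1
i=2 t=4 v=3: DROP (t<10-0); WM=10
i=3 t=11 v=7: → [10,20); WM=10
i=4 t=12 v=1: → [10,20); WM=11
i=5 t=4 v=1: DROP (t<11-0); WM=11
i=6 t=14 v=9: → [10,20); WM=13
i=7 t=11 v=6: DROP (t<13-0); WM=13
i=8 t=15 v=7: → [10,20); WM=14
i=9 t=15 v=2: → [10,20); WM=14
i=10 t=12 v=2: DROP (t<14-0); WM=14
i=11 t=22 v=2: → [20,30); WM=21; [10,20) fires=4
i=12 t=26 v=1: → [20,30); WM=25
i=13 t=20 v=4: DROP (t<25-0); WM=25

1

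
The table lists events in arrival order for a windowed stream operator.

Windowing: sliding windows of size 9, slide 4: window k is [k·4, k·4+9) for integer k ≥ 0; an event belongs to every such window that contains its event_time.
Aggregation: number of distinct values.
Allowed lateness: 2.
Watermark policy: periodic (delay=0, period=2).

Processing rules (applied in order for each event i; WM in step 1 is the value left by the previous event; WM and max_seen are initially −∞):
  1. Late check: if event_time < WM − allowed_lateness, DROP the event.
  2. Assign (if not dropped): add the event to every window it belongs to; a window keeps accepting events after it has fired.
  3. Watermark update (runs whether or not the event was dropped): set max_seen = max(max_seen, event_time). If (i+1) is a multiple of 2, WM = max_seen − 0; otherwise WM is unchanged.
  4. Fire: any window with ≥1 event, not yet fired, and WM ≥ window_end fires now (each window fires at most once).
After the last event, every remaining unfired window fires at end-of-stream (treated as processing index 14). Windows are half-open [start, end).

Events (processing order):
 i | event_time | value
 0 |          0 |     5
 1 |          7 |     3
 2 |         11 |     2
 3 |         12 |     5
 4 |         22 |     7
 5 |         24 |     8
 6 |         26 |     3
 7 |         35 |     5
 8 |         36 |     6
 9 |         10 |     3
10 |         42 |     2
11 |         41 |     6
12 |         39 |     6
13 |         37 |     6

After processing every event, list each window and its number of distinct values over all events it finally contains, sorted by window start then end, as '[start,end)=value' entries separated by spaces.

[0,9)=2 [4,13)=3 [8,17)=2 [12,21)=1 [16,25)=2 [20,29)=3 [24,33)=2 [28,37)=2 [32,41)=2 [36,45)=2 [40,49)=2

i=0 t=0 v=5: → [0,9); WM=−∞
i=1 t=7 v=3: → [4,13),[0,9); WM=7
i=2 t=11 v=2: → [8,17),[4,13); WM=7
i=3 t=12 v=5: → [12,21),[8,17),[4,13); WM=12; [0,9) fires=2
i=4 t=22 v=7: → [20,29),[16,25); WM=12
i=5 t=24 v=8: → [24,33),[20,29),[16,25); WM=24; [4,13) fires=3 [8,17) fires=2 [12,21) fires=1
i=6 t=26 v=3: → [24,33),[20,29); WM=24
i=7 t=35 v=5: → [32,41),[28,37); WM=35; [16,25) fires=2 [20,29) fires=3 [24,33) fires=2
i=8 t=36 v=6: → [36,45),[32,41),[28,37); WM=35
i=9 t=10 v=3: DROP (t<35-2); WM=36
i=10 t=42 v=2: → [40,49),[36,45); WM=36
i=11 t=41 v=6: → [40,49),[36,45); WM=42; [28,37) fires=2 [32,41) fires=2
i=12 t=39 v=6: DROP (t<42-2); WM=42
i=13 t=37 v=6: DROP (t<42-2); WM=42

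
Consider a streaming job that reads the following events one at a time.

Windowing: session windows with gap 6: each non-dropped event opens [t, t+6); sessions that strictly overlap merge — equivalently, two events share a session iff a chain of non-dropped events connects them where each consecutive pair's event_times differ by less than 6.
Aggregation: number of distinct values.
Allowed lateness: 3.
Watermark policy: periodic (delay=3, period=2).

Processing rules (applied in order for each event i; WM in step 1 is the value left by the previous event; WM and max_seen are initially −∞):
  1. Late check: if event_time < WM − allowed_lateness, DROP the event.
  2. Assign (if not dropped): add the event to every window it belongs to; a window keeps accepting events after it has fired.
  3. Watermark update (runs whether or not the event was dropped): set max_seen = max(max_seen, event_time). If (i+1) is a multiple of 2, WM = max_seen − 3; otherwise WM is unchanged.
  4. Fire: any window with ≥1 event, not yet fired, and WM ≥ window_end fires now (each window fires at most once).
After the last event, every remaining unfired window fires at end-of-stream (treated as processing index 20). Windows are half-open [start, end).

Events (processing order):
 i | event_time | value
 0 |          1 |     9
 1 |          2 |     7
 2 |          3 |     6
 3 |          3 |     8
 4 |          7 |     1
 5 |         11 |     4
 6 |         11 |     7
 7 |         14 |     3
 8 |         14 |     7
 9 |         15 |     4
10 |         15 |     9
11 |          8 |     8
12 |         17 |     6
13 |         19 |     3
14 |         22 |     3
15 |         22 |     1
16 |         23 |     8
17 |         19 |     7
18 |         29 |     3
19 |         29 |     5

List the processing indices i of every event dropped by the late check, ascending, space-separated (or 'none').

i=0 t=1 v=9: → [1,7); WM=−∞
i=1 t=2 v=7: → [1,8); WM=-1
i=2 t=3 v=6: → [1,9); WM=-1
i=3 t=3 v=8: → [1,9); WM=0
i=4 t=7 v=1: → [1,13); WM=0
i=5 t=11 v=4: → [1,17); WM=8
i=6 t=11 v=7: → [1,17); WM=8
i=7 t=14 v=3: → [1,20); WM=11
i=8 t=14 v=7: → [1,20); WM=11
i=9 t=15 v=4: → [1,21); WM=12
i=10 t=15 v=9: → [1,21); WM=12
i=11 t=8 v=8: DROP (t<12-3); WM=12
i=12 t=17 v=6: → [1,23); WM=12
i=13 t=19 v=3: → [1,25); WM=16
i=14 t=22 v=3: → [1,28); WM=16
i=15 t=22 v=1: → [1,28); WM=19
i=16 t=23 v=8: → [1,29); WM=19
i=17 t=19 v=7: → [1,29); WM=20
i=18 t=29 v=3: → [29,35); WM=20
i=19 t=29 v=5: → [29,35); WM=26

11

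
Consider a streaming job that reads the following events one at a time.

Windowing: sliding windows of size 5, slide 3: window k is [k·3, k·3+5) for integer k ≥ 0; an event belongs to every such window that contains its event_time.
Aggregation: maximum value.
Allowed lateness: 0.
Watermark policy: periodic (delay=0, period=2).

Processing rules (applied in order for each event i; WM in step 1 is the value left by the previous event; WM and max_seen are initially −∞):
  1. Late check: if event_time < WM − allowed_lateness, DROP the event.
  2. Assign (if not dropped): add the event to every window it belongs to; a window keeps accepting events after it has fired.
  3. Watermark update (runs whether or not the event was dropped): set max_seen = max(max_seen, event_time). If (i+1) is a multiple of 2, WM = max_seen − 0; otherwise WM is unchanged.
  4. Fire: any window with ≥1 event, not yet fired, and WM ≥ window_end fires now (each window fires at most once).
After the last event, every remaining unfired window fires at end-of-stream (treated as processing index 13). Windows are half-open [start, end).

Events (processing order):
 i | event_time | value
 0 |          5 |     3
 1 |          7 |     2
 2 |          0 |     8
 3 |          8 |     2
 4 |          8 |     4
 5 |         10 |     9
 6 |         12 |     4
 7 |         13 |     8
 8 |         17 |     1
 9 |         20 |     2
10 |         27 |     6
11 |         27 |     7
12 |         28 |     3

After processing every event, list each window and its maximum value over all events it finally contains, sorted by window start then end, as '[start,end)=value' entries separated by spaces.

i=0 t=5 v=3: → [3,8); WM=−∞
i=1 t=7 v=2: → [6,11),[3,8); WM=7
i=2 t=0 v=8: DROP (t<7-0); WM=7
i=3 t=8 v=2: → [6,11); WM=8; [3,8) fires=3
i=4 t=8 v=4: → [6,11); WM=8
i=5 t=10 v=9: → [9,14),[6,11); WM=10
i=6 t=12 v=4: → [12,17),[9,14); WM=10
i=7 t=13 v=8: → [12,17),[9,14); WM=13; [6,11) fires=9
i=8 t=17 v=1: → [15,20); WM=13
i=9 t=20 v=2: → [18,23); WM=20; [9,14) fires=9 [12,17) fires=8 [15,20) fires=1
i=10 t=27 v=6: → [27,32),[24,29); WM=20
i=11 t=27 v=7: → [27,32),[24,29); WM=27; [18,23) fires=2
i=12 t=28 v=3: → [27,32),[24,29); WM=27

[3,8)=3 [6,11)=9 [9,14)=9 [12,17)=8 [15,20)=1 [18,23)=2 [24,29)=7 [27,32)=7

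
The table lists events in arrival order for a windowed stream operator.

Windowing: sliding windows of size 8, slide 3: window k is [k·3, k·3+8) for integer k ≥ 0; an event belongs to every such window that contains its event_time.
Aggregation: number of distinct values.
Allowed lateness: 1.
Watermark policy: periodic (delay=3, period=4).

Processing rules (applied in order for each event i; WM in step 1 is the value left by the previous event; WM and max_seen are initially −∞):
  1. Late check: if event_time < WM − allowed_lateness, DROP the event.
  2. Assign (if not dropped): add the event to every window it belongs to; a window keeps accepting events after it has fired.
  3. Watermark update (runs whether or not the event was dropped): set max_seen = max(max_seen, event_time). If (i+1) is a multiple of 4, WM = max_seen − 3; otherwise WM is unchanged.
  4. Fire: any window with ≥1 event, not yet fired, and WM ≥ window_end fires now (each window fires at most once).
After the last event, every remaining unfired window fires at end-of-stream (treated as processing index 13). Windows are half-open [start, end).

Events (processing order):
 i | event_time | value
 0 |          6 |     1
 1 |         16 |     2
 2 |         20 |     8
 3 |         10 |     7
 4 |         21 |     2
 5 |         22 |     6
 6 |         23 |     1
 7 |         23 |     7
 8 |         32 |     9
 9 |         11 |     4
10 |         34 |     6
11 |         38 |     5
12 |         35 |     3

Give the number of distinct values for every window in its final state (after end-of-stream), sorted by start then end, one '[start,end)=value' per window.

[0,8)=1 [3,11)=2 [6,14)=2 [9,17)=2 [12,20)=1 [15,23)=3 [18,26)=5 [21,29)=4 [27,35)=2 [30,38)=3 [33,41)=3 [36,44)=1

i=0 t=6 v=1: → [6,14),[3,11),[0,8); WM=−∞
i=1 t=16 v=2: → [15,23),[12,20),[9,17); WM=−∞
i=2 t=20 v=8: → [18,26),[15,23); WM=−∞
i=3 t=10 v=7: → [9,17),[6,14),[3,11); WM=17; [0,8) fires=1 [3,11) fires=2 [6,14) fires=2 [9,17) fires=2
i=4 t=21 v=2: → [21,29),[18,26),[15,23); WM=17
i=5 t=22 v=6: → [21,29),[18,26),[15,23); WM=17
i=6 t=23 v=1: → [21,29),[18,26); WM=17
i=7 t=23 v=7: → [21,29),[18,26); WM=20; [12,20) fires=1
i=8 t=32 v=9: → [30,38),[27,35); WM=20
i=9 t=11 v=4: DROP (t<20-1); WM=20
i=10 t=34 v=6: → [33,41),[30,38),[27,35); WM=20
i=11 t=38 v=5: → [36,44),[33,41); WM=35; [15,23) fires=3 [18,26) fires=5 [21,29) fires=4 [27,35) fires=2
i=12 t=35 v=3: → [33,41),[30,38); WM=35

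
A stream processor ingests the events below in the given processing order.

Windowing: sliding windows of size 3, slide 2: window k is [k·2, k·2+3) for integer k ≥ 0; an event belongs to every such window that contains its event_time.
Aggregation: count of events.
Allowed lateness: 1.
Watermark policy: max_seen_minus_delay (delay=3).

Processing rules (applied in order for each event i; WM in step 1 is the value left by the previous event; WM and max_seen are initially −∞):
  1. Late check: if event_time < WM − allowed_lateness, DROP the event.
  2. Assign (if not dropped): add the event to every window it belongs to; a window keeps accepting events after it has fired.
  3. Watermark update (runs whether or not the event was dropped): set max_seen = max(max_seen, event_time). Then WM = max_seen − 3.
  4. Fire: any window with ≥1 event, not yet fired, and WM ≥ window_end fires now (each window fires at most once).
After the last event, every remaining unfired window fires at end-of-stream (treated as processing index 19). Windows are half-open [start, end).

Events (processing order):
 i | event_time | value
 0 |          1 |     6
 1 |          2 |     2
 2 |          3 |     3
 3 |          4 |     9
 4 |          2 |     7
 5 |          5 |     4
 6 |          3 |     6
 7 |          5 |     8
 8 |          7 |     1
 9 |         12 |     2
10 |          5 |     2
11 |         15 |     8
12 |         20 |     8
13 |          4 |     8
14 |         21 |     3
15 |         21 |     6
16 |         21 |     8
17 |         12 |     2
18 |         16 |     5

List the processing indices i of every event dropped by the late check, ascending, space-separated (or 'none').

10 13 17 18

i=0 t=1 v=6: → [0,3); WM=-2
i=1 t=2 v=2: → [2,5),[0,3); WM=-1
i=2 t=3 v=3: → [2,5); WM=0
i=3 t=4 v=9: → [4,7),[2,5); WM=1
i=4 t=2 v=7: → [2,5),[0,3); WM=1
i=5 t=5 v=4: → [4,7); WM=2
i=6 t=3 v=6: → [2,5); WM=2
i=7 t=5 v=8: → [4,7); WM=2
i=8 t=7 v=1: → [6,9); WM=4; [0,3) fires=3
i=9 t=12 v=2: → [12,15),[10,13); WM=9; [2,5) fires=5 [4,7) fires=3 [6,9) fires=1
i=10 t=5 v=2: DROP (t<9-1); WM=9
i=11 t=15 v=8: → [14,17); WM=12
i=12 t=20 v=8: → [20,23),[18,21); WM=17; [10,13) fires=1 [12,15) fires=1 [14,17) fires=1
i=13 t=4 v=8: DROP (t<17-1); WM=17
i=14 t=21 v=3: → [20,23); WM=18
i=15 t=21 v=6: → [20,23); WM=18
i=16 t=21 v=8: → [20,23); WM=18
i=17 t=12 v=2: DROP (t<18-1); WM=18
i=18 t=16 v=5: DROP (t<18-1); WM=18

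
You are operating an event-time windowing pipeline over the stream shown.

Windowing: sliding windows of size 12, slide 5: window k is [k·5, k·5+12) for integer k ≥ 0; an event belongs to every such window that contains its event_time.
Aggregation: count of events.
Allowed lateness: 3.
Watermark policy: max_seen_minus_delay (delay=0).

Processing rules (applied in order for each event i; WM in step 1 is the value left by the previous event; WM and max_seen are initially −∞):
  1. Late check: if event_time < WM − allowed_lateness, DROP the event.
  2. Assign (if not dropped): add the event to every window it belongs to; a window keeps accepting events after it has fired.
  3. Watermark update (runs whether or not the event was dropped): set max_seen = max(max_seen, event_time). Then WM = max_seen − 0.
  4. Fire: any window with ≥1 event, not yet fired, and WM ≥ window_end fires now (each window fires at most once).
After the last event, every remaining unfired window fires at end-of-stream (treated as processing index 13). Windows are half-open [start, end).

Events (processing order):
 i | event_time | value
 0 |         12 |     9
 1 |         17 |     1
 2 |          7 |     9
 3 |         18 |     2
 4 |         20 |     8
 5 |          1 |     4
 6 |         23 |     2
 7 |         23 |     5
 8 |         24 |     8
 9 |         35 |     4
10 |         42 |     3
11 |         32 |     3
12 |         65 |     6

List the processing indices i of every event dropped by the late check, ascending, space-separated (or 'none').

i=0 t=12 v=9: → [10,22),[5,17); WM=12
i=1 t=17 v=1: → [15,27),[10,22); WM=17; [5,17) fires=1
i=2 t=7 v=9: DROP (t<17-3); WM=17
i=3 t=18 v=2: → [15,27),[10,22); WM=18
i=4 t=20 v=8: → [20,32),[15,27),[10,22); WM=20
i=5 t=1 v=4: DROP (t<20-3); WM=20
i=6 t=23 v=2: → [20,32),[15,27); WM=23; [10,22) fires=4
i=7 t=23 v=5: → [20,32),[15,27); WM=23
i=8 t=24 v=8: → [20,32),[15,27); WM=24
i=9 t=35 v=4: → [35,47),[30,42),[25,37); WM=35; [15,27) fires=6 [20,32) fires=4
i=10 t=42 v=3: → [40,52),[35,47); WM=42; [25,37) fires=1 [30,42) fires=1
i=11 t=32 v=3: DROP (t<42-3); WM=42
i=12 t=65 v=6: → [65,77),[60,72),[55,67); WM=65; [35,47) fires=2 [40,52) fires=1

2 5 11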